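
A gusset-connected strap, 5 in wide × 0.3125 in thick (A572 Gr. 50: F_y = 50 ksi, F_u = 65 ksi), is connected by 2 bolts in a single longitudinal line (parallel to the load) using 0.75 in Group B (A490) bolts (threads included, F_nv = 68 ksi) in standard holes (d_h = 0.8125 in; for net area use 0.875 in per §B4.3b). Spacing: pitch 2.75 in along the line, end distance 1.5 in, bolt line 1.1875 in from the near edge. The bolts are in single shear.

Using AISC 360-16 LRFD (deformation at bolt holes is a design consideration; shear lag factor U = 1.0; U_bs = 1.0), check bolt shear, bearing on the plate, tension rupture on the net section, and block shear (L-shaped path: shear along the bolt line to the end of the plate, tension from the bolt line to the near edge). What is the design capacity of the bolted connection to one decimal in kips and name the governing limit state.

38.3 kips (block shear governs)

Bolt shear: A_b = π(0.75)²/4 = 0.44179 in². φR_n = 0.75 × 68 × 0.44179 × 2 × 1 = 45.1 kips.
Bearing (0.3125 in plate, F_u = 65 ksi): end bolts L_c = 1.5 − 0.8125/2 = 1.09375, R_n = min(1.2×1.09375×0.3125×65, 2.4×0.75×0.3125×65) = 26.66 kips/bolt; interior L_c = 2.75 − 0.8125 = 1.9375, R_n = 36.563 kips/bolt. φR_n = 0.75 × (1×26.66 + 1×36.563) = 47.4 kips.
Tension rupture (net): A_n = (5 − 1×0.875)×0.3125 = 1.2891 in² (U = 1.0, A_e = A_n). φR_n = 0.75 × 65 × 1.2891 = 62.8 kips.
Block shear: shear path 1×[1.5+1×2.75] = 1×4.25 in, A_gv = 1.3281, A_nv = 1×(4.25 − 1.5×0.875)×0.3125 = 0.91797 in²; tension to near edge: (1.1875 − 0.5×0.875)×0.3125 = 0.23438 in². R_n = min(0.6×65×0.91797, 0.6×50×1.3281) + 1.0×65×0.23438 = min(35.801, 39.843) + 15.235 = 51.036 kips. φR_n = 0.75 × 51.036 = 38.3 kips.
Governing: min(45.1, 47.4, 62.8, 38.3) = 38.3 kips → block shear.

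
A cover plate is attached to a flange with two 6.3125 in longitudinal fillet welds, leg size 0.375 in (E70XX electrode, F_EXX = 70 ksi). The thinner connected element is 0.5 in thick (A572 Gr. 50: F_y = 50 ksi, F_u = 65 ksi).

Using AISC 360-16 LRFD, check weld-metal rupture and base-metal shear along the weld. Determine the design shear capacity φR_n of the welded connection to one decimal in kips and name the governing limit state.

105.4 kips (weld metal governs)

Weld metal: throat = 0.707×0.375 = 0.26513 in, L = 2×6.3125 = 12.625 in. φR_n = 0.75 × 0.6 × 70 × 0.26513 × 12.625 = 105.4 kips.
Base metal shear (0.5 in plate): yield φR_n = 1.0×0.6×50×0.5×12.625 = 189.4 kips; rupture φR_n = 0.75×0.6×65×0.5×12.625 = 184.6 kips; take 184.6 kips (rupture).
Governing: min(105.4, 184.6) = 105.4 kips → weld metal.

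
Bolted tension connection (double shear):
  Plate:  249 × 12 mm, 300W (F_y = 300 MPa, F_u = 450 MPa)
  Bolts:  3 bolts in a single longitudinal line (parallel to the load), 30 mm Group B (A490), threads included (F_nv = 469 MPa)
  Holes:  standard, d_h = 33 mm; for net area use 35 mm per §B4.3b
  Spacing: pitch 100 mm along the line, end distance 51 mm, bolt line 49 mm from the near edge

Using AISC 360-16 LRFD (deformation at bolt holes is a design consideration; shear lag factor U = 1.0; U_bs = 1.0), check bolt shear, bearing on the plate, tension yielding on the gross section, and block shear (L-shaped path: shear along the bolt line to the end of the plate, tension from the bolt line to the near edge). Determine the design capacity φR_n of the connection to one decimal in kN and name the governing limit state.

524.9 kN (block shear governs)

Bolt shear: A_b = π(30)²/4 = 706.86 mm². φR_n = 0.75 × 469 × 706.86 × 3 × 2 = 1491.8 kN.
Bearing (12 mm plate, F_u = 450 MPa): end bolts L_c = 51 − 33/2 = 34.5, R_n = min(1.2×34.5×12×450, 2.4×30×12×450) = 223.56 kN/bolt; interior L_c = 100 − 33 = 67, R_n = 388.8 kN/bolt. φR_n = 0.75 × (1×223.56 + 2×388.8) = 750.9 kN.
Tension yield (gross): A_g = 249×12 = 2988 mm². φR_n = 0.90 × 300 × 2988 = 806.8 kN.
Block shear: shear path 1×[51+2×100] = 1×251 mm, A_gv = 3012, A_nv = 1×(251 − 2.5×35)×12 = 1962 mm²; tension to near edge: (49 − 0.5×35)×12 = 378 mm². R_n = min(0.6×450×1962, 0.6×300×3012) + 1.0×450×378 = min(529.74, 542.16) + 170.1 = 699.84 kN. φR_n = 0.75 × 699.84 = 524.9 kN.
Governing: min(1491.8, 750.9, 806.8, 524.9) = 524.9 kN → block shear.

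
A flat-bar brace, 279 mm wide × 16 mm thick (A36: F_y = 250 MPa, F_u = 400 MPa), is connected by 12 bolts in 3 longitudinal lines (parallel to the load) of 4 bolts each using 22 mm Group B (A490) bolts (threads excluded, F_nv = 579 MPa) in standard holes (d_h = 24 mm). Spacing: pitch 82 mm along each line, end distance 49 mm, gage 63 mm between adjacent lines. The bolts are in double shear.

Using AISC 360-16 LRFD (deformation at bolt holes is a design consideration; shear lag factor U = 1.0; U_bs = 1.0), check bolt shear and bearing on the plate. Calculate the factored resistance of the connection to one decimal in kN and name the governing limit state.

Bolt shear: A_b = π(22)²/4 = 380.13 mm². φR_n = 0.75 × 579 × 380.13 × 12 × 2 = 3961.7 kN.
Bearing (16 mm plate, F_u = 400 MPa): end bolts L_c = 49 − 24/2 = 37, R_n = min(1.2×37×16×400, 2.4×22×16×400) = 284.16 kN/bolt; interior L_c = 82 − 24 = 58, R_n = 337.92 kN/bolt. φR_n = 0.75 × (3×284.16 + 9×337.92) = 2920.3 kN.
Governing: min(3961.7, 2920.3) = 2920.3 kN → bearing.

2920.3 kN (bearing governs)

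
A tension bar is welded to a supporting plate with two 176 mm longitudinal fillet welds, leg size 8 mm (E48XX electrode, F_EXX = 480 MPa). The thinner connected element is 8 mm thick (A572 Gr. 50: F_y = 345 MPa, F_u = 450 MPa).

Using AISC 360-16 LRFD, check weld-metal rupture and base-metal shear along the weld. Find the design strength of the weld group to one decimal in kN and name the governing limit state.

Weld metal: throat = 0.707×8 = 5.656 mm, L = 2×176 = 352 mm. φR_n = 0.75 × 0.6 × 480 × 5.656 × 352 = 430.0 kN.
Base metal shear (8 mm plate): yield φR_n = 1.0×0.6×345×8×352 = 582.9 kN; rupture φR_n = 0.75×0.6×450×8×352 = 570.2 kN; take 570.2 kN (rupture).
Governing: min(430.0, 570.2) = 430.0 kN → weld metal.

430.0 kN (weld metal governs)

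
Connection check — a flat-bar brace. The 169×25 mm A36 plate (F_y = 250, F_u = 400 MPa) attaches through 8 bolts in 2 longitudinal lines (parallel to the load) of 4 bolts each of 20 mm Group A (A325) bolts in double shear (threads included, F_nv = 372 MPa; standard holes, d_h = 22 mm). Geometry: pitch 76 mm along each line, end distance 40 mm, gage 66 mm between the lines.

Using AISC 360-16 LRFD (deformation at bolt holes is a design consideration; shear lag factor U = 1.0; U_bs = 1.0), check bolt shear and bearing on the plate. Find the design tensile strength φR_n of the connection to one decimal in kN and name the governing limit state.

Bolt shear: A_b = π(20)²/4 = 314.16 mm². φR_n = 0.75 × 372 × 314.16 × 8 × 2 = 1402.4 kN.
Bearing (25 mm plate, F_u = 400 MPa): end bolts L_c = 40 − 22/2 = 29, R_n = min(1.2×29×25×400, 2.4×20×25×400) = 348 kN/bolt; interior L_c = 76 − 22 = 54, R_n = 480 kN/bolt. φR_n = 0.75 × (2×348 + 6×480) = 2682.0 kN.
Governing: min(1402.4, 2682.0) = 1402.4 kN → bolt shear.

1402.4 kN (bolt shear governs)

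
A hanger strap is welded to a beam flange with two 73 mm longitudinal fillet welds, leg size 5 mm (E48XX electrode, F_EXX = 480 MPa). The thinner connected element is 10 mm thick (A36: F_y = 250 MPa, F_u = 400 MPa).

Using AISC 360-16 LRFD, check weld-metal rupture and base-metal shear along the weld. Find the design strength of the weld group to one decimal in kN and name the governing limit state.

Weld metal: throat = 0.707×5 = 3.535 mm, L = 2×73 = 146 mm. φR_n = 0.75 × 0.6 × 480 × 3.535 × 146 = 111.5 kN.
Base metal shear (10 mm plate): yield φR_n = 1.0×0.6×250×10×146 = 219.0 kN; rupture φR_n = 0.75×0.6×400×10×146 = 262.8 kN; take 219.0 kN (yield).
Governing: min(111.5, 219.0) = 111.5 kN → weld metal.

111.5 kN (weld metal governs)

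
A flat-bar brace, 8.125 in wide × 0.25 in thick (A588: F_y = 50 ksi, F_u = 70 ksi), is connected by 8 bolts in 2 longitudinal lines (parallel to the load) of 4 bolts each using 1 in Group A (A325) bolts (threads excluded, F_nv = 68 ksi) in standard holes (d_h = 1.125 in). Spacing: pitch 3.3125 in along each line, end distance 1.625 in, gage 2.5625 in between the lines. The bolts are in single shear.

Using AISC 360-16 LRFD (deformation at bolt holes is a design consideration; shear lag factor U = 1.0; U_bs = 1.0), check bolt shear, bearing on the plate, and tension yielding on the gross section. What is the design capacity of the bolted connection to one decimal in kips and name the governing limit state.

91.4 kips (gross-section yield governs)

Bolt shear: A_b = π(1)²/4 = 0.7854 in². φR_n = 0.75 × 68 × 0.7854 × 8 × 1 = 320.4 kips.
Bearing (0.25 in plate, F_u = 70 ksi): end bolts L_c = 1.625 − 1.125/2 = 1.0625, R_n = min(1.2×1.0625×0.25×70, 2.4×1×0.25×70) = 22.313 kips/bolt; interior L_c = 3.3125 − 1.125 = 2.1875, R_n = 42 kips/bolt. φR_n = 0.75 × (2×22.313 + 6×42) = 222.5 kips.
Tension yield (gross): A_g = 8.125×0.25 = 2.0313 in². φR_n = 0.90 × 50 × 2.0313 = 91.4 kips.
Governing: min(320.4, 222.5, 91.4) = 91.4 kips → gross-section yield.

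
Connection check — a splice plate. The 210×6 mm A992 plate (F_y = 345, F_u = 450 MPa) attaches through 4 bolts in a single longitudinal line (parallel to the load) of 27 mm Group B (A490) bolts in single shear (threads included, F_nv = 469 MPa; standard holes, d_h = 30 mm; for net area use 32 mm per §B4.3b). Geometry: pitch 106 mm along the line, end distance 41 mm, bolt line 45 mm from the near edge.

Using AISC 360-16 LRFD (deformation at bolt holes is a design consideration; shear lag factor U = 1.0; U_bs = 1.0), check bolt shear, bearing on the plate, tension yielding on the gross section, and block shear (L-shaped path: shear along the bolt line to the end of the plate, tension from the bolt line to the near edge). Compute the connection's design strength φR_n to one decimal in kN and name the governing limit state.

358.8 kN (block shear governs)

Bolt shear: A_b = π(27)²/4 = 572.56 mm². φR_n = 0.75 × 469 × 572.56 × 4 × 1 = 805.6 kN.
Bearing (6 mm plate, F_u = 450 MPa): end bolts L_c = 41 − 30/2 = 26, R_n = min(1.2×26×6×450, 2.4×27×6×450) = 84.24 kN/bolt; interior L_c = 106 − 30 = 76, R_n = 174.96 kN/bolt. φR_n = 0.75 × (1×84.24 + 3×174.96) = 456.8 kN.
Tension yield (gross): A_g = 210×6 = 1260 mm². φR_n = 0.90 × 345 × 1260 = 391.2 kN.
Block shear: shear path 1×[41+3×106] = 1×359 mm, A_gv = 2154, A_nv = 1×(359 − 3.5×32)×6 = 1482 mm²; tension to near edge: (45 − 0.5×32)×6 = 174 mm². R_n = min(0.6×450×1482, 0.6×345×2154) + 1.0×450×174 = min(400.14, 445.88) + 78.3 = 478.44 kN. φR_n = 0.75 × 478.44 = 358.8 kN.
Governing: min(805.6, 456.8, 391.2, 358.8) = 358.8 kN → block shear.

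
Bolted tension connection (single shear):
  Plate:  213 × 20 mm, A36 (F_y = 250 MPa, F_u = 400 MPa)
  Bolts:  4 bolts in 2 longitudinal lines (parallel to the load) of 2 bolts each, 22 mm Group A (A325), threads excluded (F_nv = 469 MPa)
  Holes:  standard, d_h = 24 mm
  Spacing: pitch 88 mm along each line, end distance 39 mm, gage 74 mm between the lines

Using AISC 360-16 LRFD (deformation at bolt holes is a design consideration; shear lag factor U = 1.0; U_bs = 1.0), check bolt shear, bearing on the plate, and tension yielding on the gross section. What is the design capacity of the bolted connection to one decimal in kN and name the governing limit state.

534.8 kN (bolt shear governs)

Bolt shear: A_b = π(22)²/4 = 380.13 mm². φR_n = 0.75 × 469 × 380.13 × 4 × 1 = 534.8 kN.
Bearing (20 mm plate, F_u = 400 MPa): end bolts L_c = 39 − 24/2 = 27, R_n = min(1.2×27×20×400, 2.4×22×20×400) = 259.2 kN/bolt; interior L_c = 88 − 24 = 64, R_n = 422.4 kN/bolt. φR_n = 0.75 × (2×259.2 + 2×422.4) = 1022.4 kN.
Tension yield (gross): A_g = 213×20 = 4260 mm². φR_n = 0.90 × 250 × 4260 = 958.5 kN.
Governing: min(534.8, 1022.4, 958.5) = 534.8 kN → bolt shear.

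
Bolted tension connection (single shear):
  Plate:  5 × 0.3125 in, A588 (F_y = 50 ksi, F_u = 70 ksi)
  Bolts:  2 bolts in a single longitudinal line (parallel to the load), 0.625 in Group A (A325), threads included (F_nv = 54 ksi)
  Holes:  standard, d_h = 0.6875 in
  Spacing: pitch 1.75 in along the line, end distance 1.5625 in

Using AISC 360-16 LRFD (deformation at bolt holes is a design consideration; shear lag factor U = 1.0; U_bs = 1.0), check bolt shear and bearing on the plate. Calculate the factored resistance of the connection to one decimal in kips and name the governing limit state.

Bolt shear: A_b = π(0.625)²/4 = 0.3068 in². φR_n = 0.75 × 54 × 0.3068 × 2 × 1 = 24.9 kips.
Bearing (0.3125 in plate, F_u = 70 ksi): end bolts L_c = 1.5625 − 0.6875/2 = 1.21875, R_n = min(1.2×1.21875×0.3125×70, 2.4×0.625×0.3125×70) = 31.992 kips/bolt; interior L_c = 1.75 − 0.6875 = 1.0625, R_n = 27.891 kips/bolt. φR_n = 0.75 × (1×31.992 + 1×27.891) = 44.9 kips.
Governing: min(24.9, 44.9) = 24.9 kips → bolt shear.

24.9 kips (bolt shear governs)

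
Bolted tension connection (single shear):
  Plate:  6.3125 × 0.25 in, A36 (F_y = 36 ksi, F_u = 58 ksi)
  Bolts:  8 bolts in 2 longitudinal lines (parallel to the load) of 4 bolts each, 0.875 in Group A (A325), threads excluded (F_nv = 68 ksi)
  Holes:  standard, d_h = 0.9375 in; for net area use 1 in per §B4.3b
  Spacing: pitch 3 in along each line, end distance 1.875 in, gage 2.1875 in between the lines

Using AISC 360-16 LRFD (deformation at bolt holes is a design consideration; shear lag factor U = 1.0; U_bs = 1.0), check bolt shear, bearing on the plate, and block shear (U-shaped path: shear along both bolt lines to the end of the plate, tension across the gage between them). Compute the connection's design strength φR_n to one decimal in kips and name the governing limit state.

Bolt shear: A_b = π(0.875)²/4 = 0.60132 in². φR_n = 0.75 × 68 × 0.60132 × 8 × 1 = 245.3 kips.
Bearing (0.25 in plate, F_u = 58 ksi): end bolts L_c = 1.875 − 0.9375/2 = 1.40625, R_n = min(1.2×1.40625×0.25×58, 2.4×0.875×0.25×58) = 24.469 kips/bolt; interior L_c = 3 − 0.9375 = 2.0625, R_n = 30.45 kips/bolt. φR_n = 0.75 × (2×24.469 + 6×30.45) = 173.7 kips.
Block shear: shear path 2×[1.875+3×3] = 2×10.875 in, A_gv = 5.4375, A_nv = 2×(10.875 − 3.5×1)×0.25 = 3.6875 in²; tension across gage: (2.1875 − 1×1)×0.25 = 0.29688 in². R_n = min(0.6×58×3.6875, 0.6×36×5.4375) + 1.0×58×0.29688 = min(128.33, 117.45) + 17.219 = 134.67 kips. φR_n = 0.75 × 134.67 = 101.0 kips.
Governing: min(245.3, 173.7, 101.0) = 101.0 kips → block shear.

101.0 kips (block shear governs)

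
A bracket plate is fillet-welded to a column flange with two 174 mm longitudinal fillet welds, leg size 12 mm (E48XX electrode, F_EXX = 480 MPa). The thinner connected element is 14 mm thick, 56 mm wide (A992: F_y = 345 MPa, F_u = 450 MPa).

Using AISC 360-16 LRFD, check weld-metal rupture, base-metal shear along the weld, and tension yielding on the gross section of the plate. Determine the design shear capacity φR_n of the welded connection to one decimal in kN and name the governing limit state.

243.4 kN (gross-section yield governs)

Weld metal: throat = 0.707×12 = 8.484 mm, L = 2×174 = 348 mm. φR_n = 0.75 × 0.6 × 480 × 8.484 × 348 = 637.7 kN.
Base metal shear (14 mm plate): yield φR_n = 1.0×0.6×345×14×348 = 1008.5 kN; rupture φR_n = 0.75×0.6×450×14×348 = 986.6 kN; take 986.6 kN (rupture).
Tension yield (gross): A_g = 56×14 = 784 mm². φR_n = 0.90 × 345 × 784 = 243.4 kN.
Governing: min(637.7, 986.6, 243.4) = 243.4 kN → gross-section yield.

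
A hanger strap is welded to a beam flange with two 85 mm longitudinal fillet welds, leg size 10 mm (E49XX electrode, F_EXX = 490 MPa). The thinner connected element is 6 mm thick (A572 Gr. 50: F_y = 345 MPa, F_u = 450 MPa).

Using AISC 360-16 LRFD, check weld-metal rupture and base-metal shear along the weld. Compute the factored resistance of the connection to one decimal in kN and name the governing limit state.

Weld metal: throat = 0.707×10 = 7.07 mm, L = 2×85 = 170 mm. φR_n = 0.75 × 0.6 × 490 × 7.07 × 170 = 265.0 kN.
Base metal shear (6 mm plate): yield φR_n = 1.0×0.6×345×6×170 = 211.1 kN; rupture φR_n = 0.75×0.6×450×6×170 = 206.6 kN; take 206.6 kN (rupture).
Governing: min(265.0, 206.6) = 206.6 kN → base-metal shear.

206.6 kN (base-metal shear governs)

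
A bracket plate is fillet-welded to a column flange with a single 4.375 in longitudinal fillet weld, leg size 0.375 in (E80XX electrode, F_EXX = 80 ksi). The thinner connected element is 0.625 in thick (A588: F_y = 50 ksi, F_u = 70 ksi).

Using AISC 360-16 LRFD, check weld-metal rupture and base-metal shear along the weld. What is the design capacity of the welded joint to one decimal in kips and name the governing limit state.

Weld metal: throat = 0.707×0.375 = 0.26513 in, L = 4.375 in. φR_n = 0.75 × 0.6 × 80 × 0.26513 × 4.375 = 41.8 kips.
Base metal shear (0.625 in plate): yield φR_n = 1.0×0.6×50×0.625×4.375 = 82.0 kips; rupture φR_n = 0.75×0.6×70×0.625×4.375 = 86.1 kips; take 82.0 kips (yield).
Governing: min(41.8, 82.0) = 41.8 kips → weld metal.

41.8 kips (weld metal governs)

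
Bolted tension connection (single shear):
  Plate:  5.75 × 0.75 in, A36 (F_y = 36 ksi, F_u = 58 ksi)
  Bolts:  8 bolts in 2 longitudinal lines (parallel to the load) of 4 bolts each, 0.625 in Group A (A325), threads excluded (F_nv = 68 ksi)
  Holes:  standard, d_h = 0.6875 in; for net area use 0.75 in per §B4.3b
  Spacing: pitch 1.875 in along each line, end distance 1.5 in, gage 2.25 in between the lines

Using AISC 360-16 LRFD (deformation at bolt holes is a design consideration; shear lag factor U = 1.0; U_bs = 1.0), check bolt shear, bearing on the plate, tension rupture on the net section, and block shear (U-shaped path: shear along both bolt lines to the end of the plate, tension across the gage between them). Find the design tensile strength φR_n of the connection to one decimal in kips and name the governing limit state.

125.2 kips (bolt shear governs)

Bolt shear: A_b = π(0.625)²/4 = 0.3068 in². φR_n = 0.75 × 68 × 0.3068 × 8 × 1 = 125.2 kips.
Bearing (0.75 in plate, F_u = 58 ksi): end bolts L_c = 1.5 − 0.6875/2 = 1.15625, R_n = min(1.2×1.15625×0.75×58, 2.4×0.625×0.75×58) = 60.356 kips/bolt; interior L_c = 1.875 − 0.6875 = 1.1875, R_n = 61.988 kips/bolt. φR_n = 0.75 × (2×60.356 + 6×61.988) = 369.5 kips.
Tension rupture (net): A_n = (5.75 − 2×0.75)×0.75 = 3.1875 in² (U = 1.0, A_e = A_n). φR_n = 0.75 × 58 × 3.1875 = 138.7 kips.
Block shear: shear path 2×[1.5+3×1.875] = 2×7.125 in, A_gv = 10.688, A_nv = 2×(7.125 − 3.5×0.75)×0.75 = 6.75 in²; tension across gage: (2.25 − 1×0.75)×0.75 = 1.125 in². R_n = min(0.6×58×6.75, 0.6×36×10.688) + 1.0×58×1.125 = min(234.9, 230.86) + 65.25 = 296.11 kips. φR_n = 0.75 × 296.11 = 222.1 kips.
Governing: min(125.2, 369.5, 138.7, 222.1) = 125.2 kips → bolt shear.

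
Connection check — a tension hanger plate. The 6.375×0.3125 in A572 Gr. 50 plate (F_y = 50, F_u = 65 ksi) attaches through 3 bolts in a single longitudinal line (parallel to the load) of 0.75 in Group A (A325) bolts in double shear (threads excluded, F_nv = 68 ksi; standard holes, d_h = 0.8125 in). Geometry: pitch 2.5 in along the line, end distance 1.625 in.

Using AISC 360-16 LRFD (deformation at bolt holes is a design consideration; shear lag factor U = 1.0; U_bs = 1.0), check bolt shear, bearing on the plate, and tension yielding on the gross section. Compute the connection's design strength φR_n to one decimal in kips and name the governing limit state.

77.1 kips (bearing governs)

Bolt shear: A_b = π(0.75)²/4 = 0.44179 in². φR_n = 0.75 × 68 × 0.44179 × 3 × 2 = 135.2 kips.
Bearing (0.3125 in plate, F_u = 65 ksi): end bolts L_c = 1.625 − 0.8125/2 = 1.21875, R_n = min(1.2×1.21875×0.3125×65, 2.4×0.75×0.3125×65) = 29.707 kips/bolt; interior L_c = 2.5 − 0.8125 = 1.6875, R_n = 36.563 kips/bolt. φR_n = 0.75 × (1×29.707 + 2×36.563) = 77.1 kips.
Tension yield (gross): A_g = 6.375×0.3125 = 1.9922 in². φR_n = 0.90 × 50 × 1.9922 = 89.6 kips.
Governing: min(135.2, 77.1, 89.6) = 77.1 kips → bearing.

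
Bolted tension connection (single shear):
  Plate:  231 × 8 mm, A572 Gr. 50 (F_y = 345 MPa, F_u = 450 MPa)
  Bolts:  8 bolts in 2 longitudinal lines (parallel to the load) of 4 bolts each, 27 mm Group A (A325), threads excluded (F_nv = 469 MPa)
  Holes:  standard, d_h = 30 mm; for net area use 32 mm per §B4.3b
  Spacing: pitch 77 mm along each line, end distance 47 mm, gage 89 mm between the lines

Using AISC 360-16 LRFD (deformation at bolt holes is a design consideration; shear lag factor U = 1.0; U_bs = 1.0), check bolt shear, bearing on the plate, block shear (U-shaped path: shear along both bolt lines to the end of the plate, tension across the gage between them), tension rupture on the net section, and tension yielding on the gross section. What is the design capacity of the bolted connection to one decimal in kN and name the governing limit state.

450.9 kN (net-section rupture governs)

Bolt shear: A_b = π(27)²/4 = 572.56 mm². φR_n = 0.75 × 469 × 572.56 × 8 × 1 = 1611.2 kN.
Bearing (8 mm plate, F_u = 450 MPa): end bolts L_c = 47 − 30/2 = 32, R_n = min(1.2×32×8×450, 2.4×27×8×450) = 138.24 kN/bolt; interior L_c = 77 − 30 = 47, R_n = 203.04 kN/bolt. φR_n = 0.75 × (2×138.24 + 6×203.04) = 1121.0 kN.
Block shear: shear path 2×[47+3×77] = 2×278 mm, A_gv = 4448, A_nv = 2×(278 − 3.5×32)×8 = 2656 mm²; tension across gage: (89 − 1×32)×8 = 456 mm². R_n = min(0.6×450×2656, 0.6×345×4448) + 1.0×450×456 = min(717.12, 920.74) + 205.2 = 922.32 kN. φR_n = 0.75 × 922.32 = 691.7 kN.
Tension rupture (net): A_n = (231 − 2×32)×8 = 1336 mm² (U = 1.0, A_e = A_n). φR_n = 0.75 × 450 × 1336 = 450.9 kN.
Tension yield (gross): A_g = 231×8 = 1848 mm². φR_n = 0.90 × 345 × 1848 = 573.8 kN.
Governing: min(1611.2, 1121.0, 691.7, 450.9, 573.8) = 450.9 kN → net-section rupture.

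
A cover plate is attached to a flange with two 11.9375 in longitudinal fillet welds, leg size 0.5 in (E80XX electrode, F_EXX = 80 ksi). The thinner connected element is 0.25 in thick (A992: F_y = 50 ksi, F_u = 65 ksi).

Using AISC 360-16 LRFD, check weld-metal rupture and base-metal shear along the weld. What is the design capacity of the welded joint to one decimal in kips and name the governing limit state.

Weld metal: throat = 0.707×0.5 = 0.3535 in, L = 2×11.9375 = 23.875 in. φR_n = 0.75 × 0.6 × 80 × 0.3535 × 23.875 = 303.8 kips.
Base metal shear (0.25 in plate): yield φR_n = 1.0×0.6×50×0.25×23.875 = 179.1 kips; rupture φR_n = 0.75×0.6×65×0.25×23.875 = 174.6 kips; take 174.6 kips (rupture).
Governing: min(303.8, 174.6) = 174.6 kips → base-metal shear.

174.6 kips (base-metal shear governs)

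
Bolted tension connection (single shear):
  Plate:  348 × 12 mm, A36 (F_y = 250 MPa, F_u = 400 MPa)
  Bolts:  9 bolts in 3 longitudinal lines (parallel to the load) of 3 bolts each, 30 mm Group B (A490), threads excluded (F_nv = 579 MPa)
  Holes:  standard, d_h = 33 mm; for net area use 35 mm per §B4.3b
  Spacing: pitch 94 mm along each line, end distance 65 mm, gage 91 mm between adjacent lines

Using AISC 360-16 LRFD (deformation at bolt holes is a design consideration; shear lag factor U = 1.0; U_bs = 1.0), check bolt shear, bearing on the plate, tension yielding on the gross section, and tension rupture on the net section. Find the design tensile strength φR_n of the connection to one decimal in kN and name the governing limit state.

Bolt shear: A_b = π(30)²/4 = 706.86 mm². φR_n = 0.75 × 579 × 706.86 × 9 × 1 = 2762.6 kN.
Bearing (12 mm plate, F_u = 400 MPa): end bolts L_c = 65 − 33/2 = 48.5, R_n = min(1.2×48.5×12×400, 2.4×30×12×400) = 279.36 kN/bolt; interior L_c = 94 − 33 = 61, R_n = 345.6 kN/bolt. φR_n = 0.75 × (3×279.36 + 6×345.6) = 2183.8 kN.
Tension yield (gross): A_g = 348×12 = 4176 mm². φR_n = 0.90 × 250 × 4176 = 939.6 kN.
Tension rupture (net): A_n = (348 − 3×35)×12 = 2916 mm² (U = 1.0, A_e = A_n). φR_n = 0.75 × 400 × 2916 = 874.8 kN.
Governing: min(2762.6, 2183.8, 939.6, 874.8) = 874.8 kN → net-section rupture.

874.8 kN (net-section rupture governs)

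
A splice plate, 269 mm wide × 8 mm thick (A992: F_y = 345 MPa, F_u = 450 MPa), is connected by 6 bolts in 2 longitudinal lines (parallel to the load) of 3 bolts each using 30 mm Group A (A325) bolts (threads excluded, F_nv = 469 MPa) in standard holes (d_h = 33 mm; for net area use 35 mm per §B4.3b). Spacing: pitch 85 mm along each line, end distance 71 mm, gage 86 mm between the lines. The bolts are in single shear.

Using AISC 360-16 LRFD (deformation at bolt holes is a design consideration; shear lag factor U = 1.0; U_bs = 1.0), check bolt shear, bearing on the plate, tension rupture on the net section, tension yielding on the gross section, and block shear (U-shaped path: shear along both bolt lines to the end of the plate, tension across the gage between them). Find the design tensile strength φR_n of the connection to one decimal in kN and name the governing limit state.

Bolt shear: A_b = π(30)²/4 = 706.86 mm². φR_n = 0.75 × 469 × 706.86 × 6 × 1 = 1491.8 kN.
Bearing (8 mm plate, F_u = 450 MPa): end bolts L_c = 71 − 33/2 = 54.5, R_n = min(1.2×54.5×8×450, 2.4×30×8×450) = 235.44 kN/bolt; interior L_c = 85 − 33 = 52, R_n = 224.64 kN/bolt. φR_n = 0.75 × (2×235.44 + 4×224.64) = 1027.1 kN.
Tension rupture (net): A_n = (269 − 2×35)×8 = 1592 mm² (U = 1.0, A_e = A_n). φR_n = 0.75 × 450 × 1592 = 537.3 kN.
Tension yield (gross): A_g = 269×8 = 2152 mm². φR_n = 0.90 × 345 × 2152 = 668.2 kN.
Block shear: shear path 2×[71+2×85] = 2×241 mm, A_gv = 3856, A_nv = 2×(241 − 2.5×35)×8 = 2456 mm²; tension across gage: (86 − 1×35)×8 = 408 mm². R_n = min(0.6×450×2456, 0.6×345×3856) + 1.0×450×408 = min(663.12, 798.19) + 183.6 = 846.72 kN. φR_n = 0.75 × 846.72 = 635.0 kN.
Governing: min(1491.8, 1027.1, 537.3, 668.2, 635.0) = 537.3 kN → net-section rupture.

537.3 kN (net-section rupture governs)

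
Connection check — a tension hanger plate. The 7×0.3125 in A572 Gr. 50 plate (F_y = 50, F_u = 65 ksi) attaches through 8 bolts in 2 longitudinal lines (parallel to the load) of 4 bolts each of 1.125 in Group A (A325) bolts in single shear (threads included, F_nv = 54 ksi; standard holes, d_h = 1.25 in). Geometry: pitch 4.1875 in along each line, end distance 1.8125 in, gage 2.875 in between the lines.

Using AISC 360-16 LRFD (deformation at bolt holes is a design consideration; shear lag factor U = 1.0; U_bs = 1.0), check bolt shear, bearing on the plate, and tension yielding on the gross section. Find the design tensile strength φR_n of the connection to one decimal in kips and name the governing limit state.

Bolt shear: A_b = π(1.125)²/4 = 0.99402 in². φR_n = 0.75 × 54 × 0.99402 × 8 × 1 = 322.1 kips.
Bearing (0.3125 in plate, F_u = 65 ksi): end bolts L_c = 1.8125 − 1.25/2 = 1.1875, R_n = min(1.2×1.1875×0.3125×65, 2.4×1.125×0.3125×65) = 28.945 kips/bolt; interior L_c = 4.1875 − 1.25 = 2.9375, R_n = 54.844 kips/bolt. φR_n = 0.75 × (2×28.945 + 6×54.844) = 290.2 kips.
Tension yield (gross): A_g = 7×0.3125 = 2.1875 in². φR_n = 0.90 × 50 × 2.1875 = 98.4 kips.
Governing: min(322.1, 290.2, 98.4) = 98.4 kips → gross-section yield.

98.4 kips (gross-section yield governs)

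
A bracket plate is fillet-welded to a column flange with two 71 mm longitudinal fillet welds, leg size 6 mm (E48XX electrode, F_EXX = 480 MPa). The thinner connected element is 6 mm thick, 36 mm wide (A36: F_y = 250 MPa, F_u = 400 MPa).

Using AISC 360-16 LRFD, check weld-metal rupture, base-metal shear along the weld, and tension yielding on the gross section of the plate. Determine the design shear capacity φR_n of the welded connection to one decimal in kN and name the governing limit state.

Weld metal: throat = 0.707×6 = 4.242 mm, L = 2×71 = 142 mm. φR_n = 0.75 × 0.6 × 480 × 4.242 × 142 = 130.1 kN.
Base metal shear (6 mm plate): yield φR_n = 1.0×0.6×250×6×142 = 127.8 kN; rupture φR_n = 0.75×0.6×400×6×142 = 153.4 kN; take 127.8 kN (yield).
Tension yield (gross): A_g = 36×6 = 216 mm². φR_n = 0.90 × 250 × 216 = 48.6 kN.
Governing: min(130.1, 127.8, 48.6) = 48.6 kN → gross-section yield.

48.6 kN (gross-section yield governs)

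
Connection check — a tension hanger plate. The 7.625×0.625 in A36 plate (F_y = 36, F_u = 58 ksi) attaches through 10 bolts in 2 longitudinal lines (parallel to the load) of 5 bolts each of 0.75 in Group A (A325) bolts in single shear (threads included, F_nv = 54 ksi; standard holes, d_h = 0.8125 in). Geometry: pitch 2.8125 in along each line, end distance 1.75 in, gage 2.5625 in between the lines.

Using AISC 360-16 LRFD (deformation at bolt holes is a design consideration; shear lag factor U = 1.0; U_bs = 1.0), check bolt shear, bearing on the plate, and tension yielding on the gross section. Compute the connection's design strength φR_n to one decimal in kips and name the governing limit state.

Bolt shear: A_b = π(0.75)²/4 = 0.44179 in². φR_n = 0.75 × 54 × 0.44179 × 10 × 1 = 178.9 kips.
Bearing (0.625 in plate, F_u = 58 ksi): end bolts L_c = 1.75 − 0.8125/2 = 1.34375, R_n = min(1.2×1.34375×0.625×58, 2.4×0.75×0.625×58) = 58.453 kips/bolt; interior L_c = 2.8125 − 0.8125 = 2, R_n = 65.25 kips/bolt. φR_n = 0.75 × (2×58.453 + 8×65.25) = 479.2 kips.
Tension yield (gross): A_g = 7.625×0.625 = 4.7656 in². φR_n = 0.90 × 36 × 4.7656 = 154.4 kips.
Governing: min(178.9, 479.2, 154.4) = 154.4 kips → gross-section yield.

154.4 kips (gross-section yield governs)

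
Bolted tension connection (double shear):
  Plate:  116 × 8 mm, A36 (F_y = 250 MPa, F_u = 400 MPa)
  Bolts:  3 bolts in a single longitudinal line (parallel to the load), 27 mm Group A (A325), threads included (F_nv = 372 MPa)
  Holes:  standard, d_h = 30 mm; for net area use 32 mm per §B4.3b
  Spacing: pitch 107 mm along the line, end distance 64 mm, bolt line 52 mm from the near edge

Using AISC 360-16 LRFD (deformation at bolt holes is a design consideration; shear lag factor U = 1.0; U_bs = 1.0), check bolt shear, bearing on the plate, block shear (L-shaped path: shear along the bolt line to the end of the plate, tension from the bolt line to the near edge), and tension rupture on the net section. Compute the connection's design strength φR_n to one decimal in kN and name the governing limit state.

Bolt shear: A_b = π(27)²/4 = 572.56 mm². φR_n = 0.75 × 372 × 572.56 × 3 × 2 = 958.5 kN.
Bearing (8 mm plate, F_u = 400 MPa): end bolts L_c = 64 − 30/2 = 49, R_n = min(1.2×49×8×400, 2.4×27×8×400) = 188.16 kN/bolt; interior L_c = 107 − 30 = 77, R_n = 207.36 kN/bolt. φR_n = 0.75 × (1×188.16 + 2×207.36) = 452.2 kN.
Block shear: shear path 1×[64+2×107] = 1×278 mm, A_gv = 2224, A_nv = 1×(278 − 2.5×32)×8 = 1584 mm²; tension to near edge: (52 − 0.5×32)×8 = 288 mm². R_n = min(0.6×400×1584, 0.6×250×2224) + 1.0×400×288 = min(380.16, 333.6) + 115.2 = 448.8 kN. φR_n = 0.75 × 448.8 = 336.6 kN.
Tension rupture (net): A_n = (116 − 1×32)×8 = 672 mm² (U = 1.0, A_e = A_n). φR_n = 0.75 × 400 × 672 = 201.6 kN.
Governing: min(958.5, 452.2, 336.6, 201.6) = 201.6 kN → net-section rupture.

201.6 kN (net-section rupture governs)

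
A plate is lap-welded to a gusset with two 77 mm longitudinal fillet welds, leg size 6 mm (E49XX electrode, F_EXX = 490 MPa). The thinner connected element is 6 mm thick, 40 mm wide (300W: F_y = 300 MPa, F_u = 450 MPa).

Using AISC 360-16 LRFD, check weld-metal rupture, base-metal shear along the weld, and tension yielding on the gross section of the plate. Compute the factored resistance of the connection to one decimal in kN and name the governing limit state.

Weld metal: throat = 0.707×6 = 4.242 mm, L = 2×77 = 154 mm. φR_n = 0.75 × 0.6 × 490 × 4.242 × 154 = 144.0 kN.
Base metal shear (6 mm plate): yield φR_n = 1.0×0.6×300×6×154 = 166.3 kN; rupture φR_n = 0.75×0.6×450×6×154 = 187.1 kN; take 166.3 kN (yield).
Tension yield (gross): A_g = 40×6 = 240 mm². φR_n = 0.90 × 300 × 240 = 64.8 kN.
Governing: min(144.0, 166.3, 64.8) = 64.8 kN → gross-section yield.

64.8 kN (gross-section yield governs)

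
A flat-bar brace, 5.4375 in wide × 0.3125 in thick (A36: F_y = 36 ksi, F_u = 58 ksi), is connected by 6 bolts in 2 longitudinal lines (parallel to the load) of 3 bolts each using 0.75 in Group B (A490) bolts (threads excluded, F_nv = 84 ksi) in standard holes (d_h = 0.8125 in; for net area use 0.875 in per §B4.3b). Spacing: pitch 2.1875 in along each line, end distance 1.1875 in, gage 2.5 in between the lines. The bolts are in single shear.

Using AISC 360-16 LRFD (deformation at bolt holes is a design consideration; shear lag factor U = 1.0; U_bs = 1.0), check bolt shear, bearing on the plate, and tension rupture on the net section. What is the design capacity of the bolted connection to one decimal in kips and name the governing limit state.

50.1 kips (net-section rupture governs)

Bolt shear: A_b = π(0.75)²/4 = 0.44179 in². φR_n = 0.75 × 84 × 0.44179 × 6 × 1 = 167.0 kips.
Bearing (0.3125 in plate, F_u = 58 ksi): end bolts L_c = 1.1875 − 0.8125/2 = 0.78125, R_n = min(1.2×0.78125×0.3125×58, 2.4×0.75×0.3125×58) = 16.992 kips/bolt; interior L_c = 2.1875 − 0.8125 = 1.375, R_n = 29.906 kips/bolt. φR_n = 0.75 × (2×16.992 + 4×29.906) = 115.2 kips.
Tension rupture (net): A_n = (5.4375 − 2×0.875)×0.3125 = 1.1523 in² (U = 1.0, A_e = A_n). φR_n = 0.75 × 58 × 1.1523 = 50.1 kips.
Governing: min(167.0, 115.2, 50.1) = 50.1 kips → net-section rupture.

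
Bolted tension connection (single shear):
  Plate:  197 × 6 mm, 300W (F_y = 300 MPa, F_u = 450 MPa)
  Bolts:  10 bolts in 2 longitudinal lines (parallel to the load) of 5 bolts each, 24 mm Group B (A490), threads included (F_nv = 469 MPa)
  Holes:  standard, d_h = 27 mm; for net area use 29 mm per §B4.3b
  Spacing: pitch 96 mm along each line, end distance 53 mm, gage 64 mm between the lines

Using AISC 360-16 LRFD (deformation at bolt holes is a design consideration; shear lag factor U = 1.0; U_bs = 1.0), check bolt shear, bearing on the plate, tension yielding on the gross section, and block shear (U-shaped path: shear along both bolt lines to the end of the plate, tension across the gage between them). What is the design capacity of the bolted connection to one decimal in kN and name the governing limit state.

Bolt shear: A_b = π(24)²/4 = 452.39 mm². φR_n = 0.75 × 469 × 452.39 × 10 × 1 = 1591.3 kN.
Bearing (6 mm plate, F_u = 450 MPa): end bolts L_c = 53 − 27/2 = 39.5, R_n = min(1.2×39.5×6×450, 2.4×24×6×450) = 127.98 kN/bolt; interior L_c = 96 − 27 = 69, R_n = 155.52 kN/bolt. φR_n = 0.75 × (2×127.98 + 8×155.52) = 1125.1 kN.
Tension yield (gross): A_g = 197×6 = 1182 mm². φR_n = 0.90 × 300 × 1182 = 319.1 kN.
Block shear: shear path 2×[53+4×96] = 2×437 mm, A_gv = 5244, A_nv = 2×(437 − 4.5×29)×6 = 3678 mm²; tension across gage: (64 − 1×29)×6 = 210 mm². R_n = min(0.6×450×3678, 0.6×300×5244) + 1.0×450×210 = min(993.06, 943.92) + 94.5 = 1038.4 kN. φR_n = 0.75 × 1038.4 = 778.8 kN.
Governing: min(1591.3, 1125.1, 319.1, 778.8) = 319.1 kN → gross-section yield.

319.1 kN (gross-section yield governs)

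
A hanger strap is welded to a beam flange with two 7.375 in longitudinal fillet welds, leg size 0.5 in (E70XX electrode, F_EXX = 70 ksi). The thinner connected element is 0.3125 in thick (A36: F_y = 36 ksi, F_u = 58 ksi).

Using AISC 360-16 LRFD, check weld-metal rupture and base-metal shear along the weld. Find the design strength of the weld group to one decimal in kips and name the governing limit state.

Weld metal: throat = 0.707×0.5 = 0.3535 in, L = 2×7.375 = 14.75 in. φR_n = 0.75 × 0.6 × 70 × 0.3535 × 14.75 = 164.2 kips.
Base metal shear (0.3125 in plate): yield φR_n = 1.0×0.6×36×0.3125×14.75 = 99.6 kips; rupture φR_n = 0.75×0.6×58×0.3125×14.75 = 120.3 kips; take 99.6 kips (yield).
Governing: min(164.2, 99.6) = 99.6 kips → base-metal shear.

99.6 kips (base-metal shear governs)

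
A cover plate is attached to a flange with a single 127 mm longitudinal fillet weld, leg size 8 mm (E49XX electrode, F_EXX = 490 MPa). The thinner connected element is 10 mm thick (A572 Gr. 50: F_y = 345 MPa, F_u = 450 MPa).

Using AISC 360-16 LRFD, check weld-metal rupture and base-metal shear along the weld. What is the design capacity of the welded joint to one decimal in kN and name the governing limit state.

158.4 kN (weld metal governs)

Weld metal: throat = 0.707×8 = 5.656 mm, L = 127 mm. φR_n = 0.75 × 0.6 × 490 × 5.656 × 127 = 158.4 kN.
Base metal shear (10 mm plate): yield φR_n = 1.0×0.6×345×10×127 = 262.9 kN; rupture φR_n = 0.75×0.6×450×10×127 = 257.2 kN; take 257.2 kN (rupture).
Governing: min(158.4, 257.2) = 158.4 kN → weld metal.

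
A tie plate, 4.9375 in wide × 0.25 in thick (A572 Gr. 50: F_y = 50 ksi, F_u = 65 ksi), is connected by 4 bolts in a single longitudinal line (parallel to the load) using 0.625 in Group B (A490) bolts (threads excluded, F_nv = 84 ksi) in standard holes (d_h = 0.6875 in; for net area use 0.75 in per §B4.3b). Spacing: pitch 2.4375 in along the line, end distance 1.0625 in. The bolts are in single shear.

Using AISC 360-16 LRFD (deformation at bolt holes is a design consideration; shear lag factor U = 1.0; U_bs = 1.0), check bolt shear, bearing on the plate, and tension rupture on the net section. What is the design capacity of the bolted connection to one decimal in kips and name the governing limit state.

Bolt shear: A_b = π(0.625)²/4 = 0.3068 in². φR_n = 0.75 × 84 × 0.3068 × 4 × 1 = 77.3 kips.
Bearing (0.25 in plate, F_u = 65 ksi): end bolts L_c = 1.0625 − 0.6875/2 = 0.71875, R_n = min(1.2×0.71875×0.25×65, 2.4×0.625×0.25×65) = 14.016 kips/bolt; interior L_c = 2.4375 − 0.6875 = 1.75, R_n = 24.375 kips/bolt. φR_n = 0.75 × (1×14.016 + 3×24.375) = 65.4 kips.
Tension rupture (net): A_n = (4.9375 − 1×0.75)×0.25 = 1.0469 in² (U = 1.0, A_e = A_n). φR_n = 0.75 × 65 × 1.0469 = 51.0 kips.
Governing: min(77.3, 65.4, 51.0) = 51.0 kips → net-section rupture.

51.0 kips (net-section rupture governs)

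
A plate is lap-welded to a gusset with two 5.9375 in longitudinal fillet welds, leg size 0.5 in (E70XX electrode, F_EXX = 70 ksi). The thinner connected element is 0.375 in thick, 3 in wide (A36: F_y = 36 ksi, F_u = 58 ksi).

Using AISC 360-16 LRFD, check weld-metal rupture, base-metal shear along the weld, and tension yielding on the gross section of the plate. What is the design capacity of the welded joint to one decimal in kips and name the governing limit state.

Weld metal: throat = 0.707×0.5 = 0.3535 in, L = 2×5.9375 = 11.875 in. φR_n = 0.75 × 0.6 × 70 × 0.3535 × 11.875 = 132.2 kips.
Base metal shear (0.375 in plate): yield φR_n = 1.0×0.6×36×0.375×11.875 = 96.2 kips; rupture φR_n = 0.75×0.6×58×0.375×11.875 = 116.2 kips; take 96.2 kips (yield).
Tension yield (gross): A_g = 3×0.375 = 1.125 in². φR_n = 0.90 × 36 × 1.125 = 36.5 kips.
Governing: min(132.2, 96.2, 36.5) = 36.5 kips → gross-section yield.

36.5 kips (gross-section yield governs)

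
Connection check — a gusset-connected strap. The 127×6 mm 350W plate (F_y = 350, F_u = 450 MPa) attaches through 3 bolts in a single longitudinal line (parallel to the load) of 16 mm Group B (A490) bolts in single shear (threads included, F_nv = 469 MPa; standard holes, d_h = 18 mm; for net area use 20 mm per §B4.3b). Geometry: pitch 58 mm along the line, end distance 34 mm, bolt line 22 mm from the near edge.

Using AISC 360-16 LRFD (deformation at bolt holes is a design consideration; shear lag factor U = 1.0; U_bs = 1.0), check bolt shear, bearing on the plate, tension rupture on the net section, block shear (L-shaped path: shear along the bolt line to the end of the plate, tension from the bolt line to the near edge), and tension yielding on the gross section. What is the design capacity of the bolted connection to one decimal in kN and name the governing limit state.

Bolt shear: A_b = π(16)²/4 = 201.06 mm². φR_n = 0.75 × 469 × 201.06 × 3 × 1 = 212.2 kN.
Bearing (6 mm plate, F_u = 450 MPa): end bolts L_c = 34 − 18/2 = 25, R_n = min(1.2×25×6×450, 2.4×16×6×450) = 81 kN/bolt; interior L_c = 58 − 18 = 40, R_n = 103.68 kN/bolt. φR_n = 0.75 × (1×81 + 2×103.68) = 216.3 kN.
Tension rupture (net): A_n = (127 − 1×20)×6 = 642 mm² (U = 1.0, A_e = A_n). φR_n = 0.75 × 450 × 642 = 216.7 kN.
Block shear: shear path 1×[34+2×58] = 1×150 mm, A_gv = 900, A_nv = 1×(150 − 2.5×20)×6 = 600 mm²; tension to near edge: (22 − 0.5×20)×6 = 72 mm². R_n = min(0.6×450×600, 0.6×350×900) + 1.0×450×72 = min(162, 189) + 32.4 = 194.4 kN. φR_n = 0.75 × 194.4 = 145.8 kN.
Tension yield (gross): A_g = 127×6 = 762 mm². φR_n = 0.90 × 350 × 762 = 240.0 kN.
Governing: min(212.2, 216.3, 216.7, 145.8, 240.0) = 145.8 kN → block shear.

145.8 kN (block shear governs)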